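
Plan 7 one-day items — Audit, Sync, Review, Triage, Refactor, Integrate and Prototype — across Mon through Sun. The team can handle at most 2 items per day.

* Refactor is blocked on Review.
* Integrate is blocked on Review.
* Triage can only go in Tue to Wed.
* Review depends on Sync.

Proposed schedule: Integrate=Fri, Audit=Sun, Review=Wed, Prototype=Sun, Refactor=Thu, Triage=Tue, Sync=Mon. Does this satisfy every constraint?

Refactor is blocked on Review — holds.
The team can handle at most 2 items per day — holds.
Triage can only go in Tue to Wed — holds.
Integrate is blocked on Review — holds.
Review depends on Sync — holds.

Yes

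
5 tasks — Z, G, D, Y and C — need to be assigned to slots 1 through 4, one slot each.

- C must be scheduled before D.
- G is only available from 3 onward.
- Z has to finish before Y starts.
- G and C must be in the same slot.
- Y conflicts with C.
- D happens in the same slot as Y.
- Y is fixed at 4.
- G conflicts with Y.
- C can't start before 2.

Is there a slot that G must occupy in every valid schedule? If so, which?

3

G's window is 3–4.
Y is fixed at 4, and G can't share a slot with Y.
So G must be 3.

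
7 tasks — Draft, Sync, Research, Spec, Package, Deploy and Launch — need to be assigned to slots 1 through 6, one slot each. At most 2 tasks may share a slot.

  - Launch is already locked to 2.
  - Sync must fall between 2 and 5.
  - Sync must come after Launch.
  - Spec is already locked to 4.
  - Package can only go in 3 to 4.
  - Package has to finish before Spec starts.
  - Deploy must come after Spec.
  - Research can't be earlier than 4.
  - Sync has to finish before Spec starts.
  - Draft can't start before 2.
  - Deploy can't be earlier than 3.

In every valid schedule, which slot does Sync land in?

Launch is fixed at 2 and must come before Sync, so Sync is at least 3.
Spec is fixed at 4 and must come after Sync, so Sync is at most 3.
So Sync must be 3.

3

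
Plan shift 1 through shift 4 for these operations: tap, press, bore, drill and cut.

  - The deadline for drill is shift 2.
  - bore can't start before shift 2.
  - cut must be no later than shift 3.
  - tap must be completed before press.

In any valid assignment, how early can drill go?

shift 1

Drill's own window allows nothing later than shift 2.
drill at shift 1 is achievable: cut in shift 1; drill in shift 1; press in shift 2; tap in shift 1; bore in shift 2.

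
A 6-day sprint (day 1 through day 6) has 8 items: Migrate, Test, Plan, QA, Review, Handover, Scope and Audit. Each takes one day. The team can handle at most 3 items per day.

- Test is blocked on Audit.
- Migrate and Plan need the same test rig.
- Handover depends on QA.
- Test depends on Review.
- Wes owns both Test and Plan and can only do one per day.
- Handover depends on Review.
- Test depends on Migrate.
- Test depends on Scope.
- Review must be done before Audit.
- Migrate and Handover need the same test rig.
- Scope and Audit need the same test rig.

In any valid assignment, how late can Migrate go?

Downstream work caps Migrate at day 5.
Migrate at day 5 is achievable: Handover -> day 2; QA -> day 1; Review -> day 1; Audit -> day 2; Test -> day 6; Scope -> day 1; Plan -> day 2; Migrate -> day 5.

day 5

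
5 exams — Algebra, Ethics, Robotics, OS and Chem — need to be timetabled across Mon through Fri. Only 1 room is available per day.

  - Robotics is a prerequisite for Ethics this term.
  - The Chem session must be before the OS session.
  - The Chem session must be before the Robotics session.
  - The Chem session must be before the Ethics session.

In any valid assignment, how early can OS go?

Precedence pushes OS to at least Tue.
OS at Tue is achievable: OS=Tue; Algebra=Fri; Ethics=Thu; Chem=Mon; Robotics=Wed.

Tue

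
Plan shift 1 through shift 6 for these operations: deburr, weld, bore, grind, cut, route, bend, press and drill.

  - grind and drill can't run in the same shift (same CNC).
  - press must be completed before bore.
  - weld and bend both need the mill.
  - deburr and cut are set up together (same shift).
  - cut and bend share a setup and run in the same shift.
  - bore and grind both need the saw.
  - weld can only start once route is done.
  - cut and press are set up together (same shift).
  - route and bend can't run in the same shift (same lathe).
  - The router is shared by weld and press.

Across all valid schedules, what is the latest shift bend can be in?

Bend must be in the same shift as press, which can't be after shift 5, so bend is at most shift 5.
bend at shift 5 is achievable: grind=shift 1; route=shift 1; bend=shift 5; weld=shift 2; deburr=shift 5; bore=shift 6; cut=shift 5; drill=shift 2; press=shift 5.

shift 5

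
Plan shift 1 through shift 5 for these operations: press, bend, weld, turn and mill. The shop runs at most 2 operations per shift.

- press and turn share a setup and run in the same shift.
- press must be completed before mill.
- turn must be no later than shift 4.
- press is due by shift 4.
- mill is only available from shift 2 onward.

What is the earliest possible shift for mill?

shift 2

Mill is available from shift 2.
mill at shift 2 is achievable: press in shift 1, mill in shift 2, turn in shift 1, bend in shift 2, weld in shift 3.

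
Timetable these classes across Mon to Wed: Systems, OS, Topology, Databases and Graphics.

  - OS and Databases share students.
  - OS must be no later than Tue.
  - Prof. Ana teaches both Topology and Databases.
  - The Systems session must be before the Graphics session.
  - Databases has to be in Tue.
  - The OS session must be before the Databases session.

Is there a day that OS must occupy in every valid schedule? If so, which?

OS's window is Mon–Tue.
Databases is fixed at Tue, and OS can't share a day with Databases.
So OS must be Mon.

Mon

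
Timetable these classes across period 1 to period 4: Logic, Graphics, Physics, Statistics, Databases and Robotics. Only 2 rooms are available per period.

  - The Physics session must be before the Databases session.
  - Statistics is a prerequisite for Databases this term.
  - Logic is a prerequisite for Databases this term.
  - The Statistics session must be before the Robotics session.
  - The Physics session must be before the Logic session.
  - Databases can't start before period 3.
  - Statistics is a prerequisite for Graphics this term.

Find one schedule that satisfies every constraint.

Robotics -> period 3, Physics -> period 1, Statistics -> period 1, Databases -> period 3, Graphics -> period 2, Logic -> period 2

Checking: Physics(period 1) before Logic(period 2); Statistics(period 1) before Robotics(period 3); Statistics(period 1) before Databases(period 3); Statistics(period 1) before Graphics(period 2); Physics(period 1) before Databases(period 3); Logic(period 2) before Databases(period 3); Databases=period 3 in [period 3,period 4]; max 2 per period (cap 2).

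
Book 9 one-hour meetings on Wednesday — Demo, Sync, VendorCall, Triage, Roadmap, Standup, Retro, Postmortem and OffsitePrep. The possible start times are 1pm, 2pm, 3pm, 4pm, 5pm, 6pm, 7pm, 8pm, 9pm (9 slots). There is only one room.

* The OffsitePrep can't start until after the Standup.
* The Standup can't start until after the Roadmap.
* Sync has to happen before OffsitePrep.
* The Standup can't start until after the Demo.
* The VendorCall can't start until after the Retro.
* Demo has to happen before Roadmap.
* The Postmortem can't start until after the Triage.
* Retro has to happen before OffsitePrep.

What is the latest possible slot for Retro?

7pm

Downstream work caps Retro at 8pm.
Retro at 7pm is achievable: Sync -> 4pm, VendorCall -> 9pm, Roadmap -> 2pm, OffsitePrep -> 8pm, Demo -> 1pm, Postmortem -> 6pm, Standup -> 3pm, Triage -> 5pm, Retro -> 7pm.
Nothing later works — the capacity limit rule out every slot after 7pm.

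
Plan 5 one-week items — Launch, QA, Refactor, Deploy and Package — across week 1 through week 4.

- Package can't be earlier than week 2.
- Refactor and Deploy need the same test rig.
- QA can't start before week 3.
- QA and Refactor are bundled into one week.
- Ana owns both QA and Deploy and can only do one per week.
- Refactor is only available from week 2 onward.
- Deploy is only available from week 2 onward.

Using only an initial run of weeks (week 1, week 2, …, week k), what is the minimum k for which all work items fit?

3 weeks

QA can't be placed before week 3, so the schedule must run through at least week 3.
3 works (last occupied week: week 3): for example Refactor in week 3, Package in week 2, Deploy in week 2, Launch in week 1, QA in week 3.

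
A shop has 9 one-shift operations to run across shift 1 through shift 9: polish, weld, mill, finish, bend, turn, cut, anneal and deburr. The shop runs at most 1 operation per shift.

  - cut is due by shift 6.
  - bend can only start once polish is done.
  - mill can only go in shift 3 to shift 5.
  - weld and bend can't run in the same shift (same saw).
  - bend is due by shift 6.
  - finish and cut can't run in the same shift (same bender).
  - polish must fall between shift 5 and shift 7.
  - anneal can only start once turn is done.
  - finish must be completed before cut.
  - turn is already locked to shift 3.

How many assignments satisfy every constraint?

Splitting on weld: it can be shift 7 (2), shift 8 (2), shift 9 (2). Listing each branch's schedules as (polish, mill, finish, bend, turn, cut, anneal, deburr) by shift number:
weld=shift 7: (5,4,1,6,3,2,8,9) (5,4,1,6,3,2,9,8) — 2.
weld=shift 8: (5,4,1,6,3,2,7,9) (5,4,1,6,3,2,9,7) — 2.
weld=shift 9: (5,4,1,6,3,2,7,8) (5,4,1,6,3,2,8,7) — 2.
Summing: 2 + 2 + 2 = 6.

6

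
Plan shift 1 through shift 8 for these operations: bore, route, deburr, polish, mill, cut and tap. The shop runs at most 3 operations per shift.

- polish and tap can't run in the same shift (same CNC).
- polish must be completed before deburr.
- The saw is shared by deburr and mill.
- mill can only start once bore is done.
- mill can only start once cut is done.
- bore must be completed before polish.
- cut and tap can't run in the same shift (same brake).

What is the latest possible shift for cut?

Downstream work caps cut at shift 7.
cut at shift 7 is achievable: cut in shift 7, polish in shift 2, tap in shift 1, mill in shift 8, route in shift 1, deburr in shift 3, bore in shift 1.

shift 7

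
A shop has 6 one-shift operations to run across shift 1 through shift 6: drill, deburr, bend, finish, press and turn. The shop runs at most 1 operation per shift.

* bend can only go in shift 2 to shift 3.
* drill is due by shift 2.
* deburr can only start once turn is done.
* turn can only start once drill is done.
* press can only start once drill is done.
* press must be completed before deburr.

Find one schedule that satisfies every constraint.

bend=shift 2; press=shift 3; turn=shift 4; finish=shift 6; deburr=shift 5; drill=shift 1

Checking: drill(shift 1) before press(shift 3); turn(shift 4) before deburr(shift 5); press(shift 3) before deburr(shift 5); drill(shift 1) before turn(shift 4); drill=shift 1 in [shift 1,shift 2]; bend=shift 2 in [shift 2,shift 3]; max 1 per shift (cap 1).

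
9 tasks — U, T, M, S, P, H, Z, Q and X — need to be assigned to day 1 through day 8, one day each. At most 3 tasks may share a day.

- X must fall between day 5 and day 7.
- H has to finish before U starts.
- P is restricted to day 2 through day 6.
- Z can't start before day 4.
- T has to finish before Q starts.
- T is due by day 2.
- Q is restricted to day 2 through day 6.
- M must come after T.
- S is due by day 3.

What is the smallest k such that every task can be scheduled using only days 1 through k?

The precedence chain requires at least 2 distinct days.
With at most 3 per day and 9 tasks, at least 3 days are needed.
X can't be placed before day 5, so the schedule must run through at least day 5.
5 works (last occupied day: day 5): for example T=day 1; X=day 5; P=day 2; S=day 1; Z=day 4; Q=day 2; H=day 1; M=day 3; U=day 2.

5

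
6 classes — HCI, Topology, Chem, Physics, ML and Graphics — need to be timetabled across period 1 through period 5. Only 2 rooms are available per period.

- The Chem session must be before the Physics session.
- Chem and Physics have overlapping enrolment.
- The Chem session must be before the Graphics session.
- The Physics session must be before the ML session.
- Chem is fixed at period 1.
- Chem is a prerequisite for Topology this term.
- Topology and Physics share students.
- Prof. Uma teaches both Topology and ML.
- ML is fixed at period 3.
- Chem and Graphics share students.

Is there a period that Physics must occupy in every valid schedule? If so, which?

Chem is fixed at period 1 and must come before Physics, so Physics is at least period 2.
ML is fixed at period 3 and must come after Physics, so Physics is at most period 2.
So Physics must be period 2.

period 2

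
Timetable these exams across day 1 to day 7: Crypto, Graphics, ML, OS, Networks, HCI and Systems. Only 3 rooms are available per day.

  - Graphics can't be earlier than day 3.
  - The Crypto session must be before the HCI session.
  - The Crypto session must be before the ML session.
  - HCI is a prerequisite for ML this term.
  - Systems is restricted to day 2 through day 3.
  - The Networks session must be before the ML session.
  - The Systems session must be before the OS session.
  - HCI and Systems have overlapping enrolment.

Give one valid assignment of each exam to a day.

HCI=day 3, OS=day 3, Networks=day 1, Systems=day 2, Crypto=day 1, ML=day 4, Graphics=day 3

Checking: Networks(day 1) before ML(day 4); HCI(day 3) before ML(day 4); Crypto(day 1) before ML(day 4); Crypto(day 1) before HCI(day 3); Systems(day 2) before OS(day 3); HCI(day 3) != Systems(day 2); Systems=day 2 in [day 2,day 3]; Graphics=day 3 in [day 3,day 7]; max 3 per day (cap 3).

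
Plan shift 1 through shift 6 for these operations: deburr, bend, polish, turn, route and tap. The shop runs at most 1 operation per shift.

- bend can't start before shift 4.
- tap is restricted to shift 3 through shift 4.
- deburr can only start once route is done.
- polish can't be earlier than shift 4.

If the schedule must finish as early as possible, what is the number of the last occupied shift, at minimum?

6

The precedence chain requires at least 2 distinct shifts.
With at most 1 per shift and 6 operations, at least 6 shifts are needed.
bend can't be placed before shift 4, so the schedule must run through at least shift 4.
6 works (last occupied shift: shift 6): for example turn -> shift 6; deburr -> shift 2; bend -> shift 4; tap -> shift 3; polish -> shift 5; route -> shift 1.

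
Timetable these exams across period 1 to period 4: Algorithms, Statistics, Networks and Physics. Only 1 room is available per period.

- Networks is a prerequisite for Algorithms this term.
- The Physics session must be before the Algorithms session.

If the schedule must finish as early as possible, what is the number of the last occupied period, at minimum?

The precedence chain requires at least 2 distinct periods.
With at most 1 per period and 4 exams, at least 4 periods are needed.
4 works (last occupied period: period 4): for example Physics=period 2; Algorithms=period 3; Statistics=period 4; Networks=period 1.

period 4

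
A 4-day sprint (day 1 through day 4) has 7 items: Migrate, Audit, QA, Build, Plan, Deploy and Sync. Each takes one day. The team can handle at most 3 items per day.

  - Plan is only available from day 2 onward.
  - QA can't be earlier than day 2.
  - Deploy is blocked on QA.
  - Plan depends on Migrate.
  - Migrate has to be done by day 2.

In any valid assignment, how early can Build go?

day 1

Build at day 1 is achievable: Build -> day 1; Audit -> day 1; QA -> day 2; Sync -> day 2; Plan -> day 2; Migrate -> day 1; Deploy -> day 3.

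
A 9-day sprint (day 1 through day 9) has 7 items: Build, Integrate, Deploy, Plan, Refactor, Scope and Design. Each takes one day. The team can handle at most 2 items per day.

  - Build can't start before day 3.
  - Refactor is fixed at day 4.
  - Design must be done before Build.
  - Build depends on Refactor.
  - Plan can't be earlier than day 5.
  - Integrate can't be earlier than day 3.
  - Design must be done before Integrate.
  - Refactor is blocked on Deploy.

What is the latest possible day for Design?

Downstream work caps Design at day 8.
Design at day 8 is achievable: Scope in day 1, Design in day 8, Plan in day 5, Deploy in day 1, Refactor in day 4, Integrate in day 9, Build in day 9.

day 8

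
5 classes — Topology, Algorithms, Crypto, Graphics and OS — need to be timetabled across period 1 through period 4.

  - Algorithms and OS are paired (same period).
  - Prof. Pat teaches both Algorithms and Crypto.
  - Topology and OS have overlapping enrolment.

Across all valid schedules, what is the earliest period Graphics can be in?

period 1

Graphics at period 1 is achievable: Graphics in period 1; OS in period 2; Algorithms in period 2; Topology in period 1; Crypto in period 1.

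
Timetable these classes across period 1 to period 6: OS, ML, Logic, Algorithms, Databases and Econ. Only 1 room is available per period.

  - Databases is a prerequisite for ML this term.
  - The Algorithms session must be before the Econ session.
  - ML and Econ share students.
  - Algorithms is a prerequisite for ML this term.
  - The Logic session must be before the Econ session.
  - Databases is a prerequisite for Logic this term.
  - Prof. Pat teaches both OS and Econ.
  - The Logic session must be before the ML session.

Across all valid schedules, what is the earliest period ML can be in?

period 4

Precedence pushes ML to at least period 3.
ML at period 4 is achievable: Logic -> period 2; OS -> period 6; Algorithms -> period 3; Databases -> period 1; Econ -> period 5; ML -> period 4.
Nothing earlier works — the conflict and capacity constraints rule out every period before period 4.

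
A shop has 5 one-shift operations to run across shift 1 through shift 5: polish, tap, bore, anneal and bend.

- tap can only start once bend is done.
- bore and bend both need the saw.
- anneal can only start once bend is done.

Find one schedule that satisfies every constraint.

polish -> shift 1, tap -> shift 2, bend -> shift 1, bore -> shift 2, anneal -> shift 2

Checking: bend(shift 1) before tap(shift 2); bend(shift 1) before anneal(shift 2); bore(shift 2) != bend(shift 1).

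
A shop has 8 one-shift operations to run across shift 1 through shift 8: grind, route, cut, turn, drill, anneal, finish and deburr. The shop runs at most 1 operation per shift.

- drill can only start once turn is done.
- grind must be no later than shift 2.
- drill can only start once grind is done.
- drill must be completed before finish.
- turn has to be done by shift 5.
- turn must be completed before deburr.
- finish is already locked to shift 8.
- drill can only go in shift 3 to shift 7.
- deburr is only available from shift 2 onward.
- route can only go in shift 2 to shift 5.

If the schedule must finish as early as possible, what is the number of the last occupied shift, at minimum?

The precedence chain requires at least 3 distinct shifts.
With at most 1 per shift and 8 operations, at least 8 shifts are needed.
finish can't be placed before shift 8, so the schedule must run through at least shift 8.
8 works (last occupied shift: shift 8): for example finish in shift 8; route in shift 2; drill in shift 4; deburr in shift 5; grind in shift 1; turn in shift 3; cut in shift 6; anneal in shift 7.

8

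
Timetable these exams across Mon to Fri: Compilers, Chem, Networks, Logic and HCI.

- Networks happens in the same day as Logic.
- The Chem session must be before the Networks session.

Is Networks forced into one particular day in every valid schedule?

Networks can be Tue (e.g. Chem in Mon, Networks in Tue, Logic in Tue, Compilers in Mon, HCI in Mon) or Wed (e.g. Chem in Mon; HCI in Mon; Compilers in Mon; Logic in Wed; Networks in Wed).

No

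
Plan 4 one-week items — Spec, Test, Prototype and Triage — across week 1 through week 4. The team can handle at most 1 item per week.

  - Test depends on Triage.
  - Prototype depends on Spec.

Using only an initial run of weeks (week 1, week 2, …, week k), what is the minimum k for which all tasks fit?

The precedence chain requires at least 2 distinct weeks.
With at most 1 per week and 4 tasks, at least 4 weeks are needed.
4 works (last occupied week: week 4): for example Prototype -> week 4; Triage -> week 2; Test -> week 3; Spec -> week 1.

4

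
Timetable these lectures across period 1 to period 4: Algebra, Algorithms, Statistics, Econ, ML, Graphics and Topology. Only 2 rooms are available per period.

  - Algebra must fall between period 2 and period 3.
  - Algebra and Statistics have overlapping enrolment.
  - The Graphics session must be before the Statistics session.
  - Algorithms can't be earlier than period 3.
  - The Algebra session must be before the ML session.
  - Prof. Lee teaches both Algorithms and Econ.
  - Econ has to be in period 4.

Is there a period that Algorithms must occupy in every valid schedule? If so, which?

period 3

Algorithms's window is period 3–period 4.
Econ is fixed at period 4, and Algorithms can't share a period with Econ.
So Algorithms must be period 3.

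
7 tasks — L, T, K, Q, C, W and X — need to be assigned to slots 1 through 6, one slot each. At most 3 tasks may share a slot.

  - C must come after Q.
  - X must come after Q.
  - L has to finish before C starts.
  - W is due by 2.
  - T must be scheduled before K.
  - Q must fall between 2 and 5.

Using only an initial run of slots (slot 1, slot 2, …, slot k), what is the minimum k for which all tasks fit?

The precedence chain requires at least 2 distinct slots.
With at most 3 per slot and 7 tasks, at least 3 slots are needed.
Propagating the time windows through the other constraints, C can't land before 3, so the schedule must run through at least slot 3.
3 works (last occupied slot: 3): for example C -> 3; X -> 3; W -> 1; K -> 2; T -> 1; Q -> 2; L -> 1.

3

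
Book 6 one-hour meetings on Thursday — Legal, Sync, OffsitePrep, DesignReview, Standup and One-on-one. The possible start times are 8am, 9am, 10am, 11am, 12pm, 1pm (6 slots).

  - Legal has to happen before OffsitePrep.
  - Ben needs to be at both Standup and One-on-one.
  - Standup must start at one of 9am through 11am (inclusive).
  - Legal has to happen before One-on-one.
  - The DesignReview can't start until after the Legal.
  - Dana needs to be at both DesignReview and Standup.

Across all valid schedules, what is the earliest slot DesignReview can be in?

Precedence pushes DesignReview to at least 9am.
DesignReview at 9am is achievable: Sync=8am; OffsitePrep=9am; Legal=8am; DesignReview=9am; One-on-one=9am; Standup=10am.

9am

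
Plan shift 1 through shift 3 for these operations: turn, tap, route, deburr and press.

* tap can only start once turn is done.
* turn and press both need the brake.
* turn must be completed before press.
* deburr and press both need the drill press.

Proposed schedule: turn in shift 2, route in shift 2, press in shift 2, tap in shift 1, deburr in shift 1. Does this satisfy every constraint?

No. tap can only start once turn is done is not satisfied.

turn must be completed before press — violated.
turn and press both need the brake — violated.
tap can only start once turn is done — violated.
deburr and press both need the drill press — holds.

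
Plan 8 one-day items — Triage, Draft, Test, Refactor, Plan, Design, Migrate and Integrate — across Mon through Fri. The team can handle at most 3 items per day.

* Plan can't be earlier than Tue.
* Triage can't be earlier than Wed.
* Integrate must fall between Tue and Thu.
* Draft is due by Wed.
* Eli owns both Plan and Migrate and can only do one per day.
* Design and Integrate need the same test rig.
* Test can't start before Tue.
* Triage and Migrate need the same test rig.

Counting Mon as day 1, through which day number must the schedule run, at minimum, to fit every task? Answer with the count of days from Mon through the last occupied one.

With at most 3 per day and 8 tasks, at least 3 days are needed.
Triage can't be placed before Wed — that is day 3 counting from Mon — so the schedule must run through at least 3 days.
3 works (last occupied day: Wed): for example Triage in Wed; Draft in Mon; Plan in Tue; Refactor in Mon; Design in Wed; Test in Tue; Migrate in Mon; Integrate in Tue.

3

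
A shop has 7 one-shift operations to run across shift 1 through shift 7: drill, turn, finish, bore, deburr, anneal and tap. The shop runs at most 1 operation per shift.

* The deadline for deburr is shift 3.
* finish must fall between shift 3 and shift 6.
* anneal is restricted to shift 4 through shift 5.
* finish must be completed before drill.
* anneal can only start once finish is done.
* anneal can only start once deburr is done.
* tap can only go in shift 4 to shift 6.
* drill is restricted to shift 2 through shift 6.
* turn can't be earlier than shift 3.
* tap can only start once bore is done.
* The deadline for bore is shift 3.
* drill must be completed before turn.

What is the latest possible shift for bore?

Bore's own window allows nothing later than shift 3.
bore at shift 2 is achievable: deburr in shift 1, turn in shift 7, bore in shift 2, tap in shift 5, anneal in shift 4, drill in shift 6, finish in shift 3.
Nothing later works — the capacity limit rule out every shift after shift 2.

shift 2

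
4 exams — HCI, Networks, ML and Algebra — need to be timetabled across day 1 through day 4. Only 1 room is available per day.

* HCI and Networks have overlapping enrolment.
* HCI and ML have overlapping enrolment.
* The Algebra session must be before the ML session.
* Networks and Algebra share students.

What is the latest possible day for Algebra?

Downstream work caps Algebra at day 3.
Algebra at day 3 is achievable: Networks in day 2; Algebra in day 3; ML in day 4; HCI in day 1.

day 3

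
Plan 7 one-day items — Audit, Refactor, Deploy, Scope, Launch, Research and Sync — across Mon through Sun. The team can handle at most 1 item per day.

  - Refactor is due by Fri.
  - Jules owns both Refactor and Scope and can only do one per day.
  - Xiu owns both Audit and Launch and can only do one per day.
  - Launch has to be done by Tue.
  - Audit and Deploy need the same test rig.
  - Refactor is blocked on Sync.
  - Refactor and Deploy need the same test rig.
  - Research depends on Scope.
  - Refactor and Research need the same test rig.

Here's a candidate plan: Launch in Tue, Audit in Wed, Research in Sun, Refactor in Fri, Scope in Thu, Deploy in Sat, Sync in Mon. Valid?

Jules owns both Refactor and Scope and can only do one per day — holds.
Xiu owns both Audit and Launch and can only do one per day — holds.
The team can handle at most 1 item per day — holds.
Refactor and Deploy need the same test rig — holds.
Refactor is due by Fri — holds.
Refactor and Research need the same test rig — holds.
Research depends on Scope — holds.
Refactor is blocked on Sync — holds.
Audit and Deploy need the same test rig — holds.
Launch has to be done by Tue — holds.

Yes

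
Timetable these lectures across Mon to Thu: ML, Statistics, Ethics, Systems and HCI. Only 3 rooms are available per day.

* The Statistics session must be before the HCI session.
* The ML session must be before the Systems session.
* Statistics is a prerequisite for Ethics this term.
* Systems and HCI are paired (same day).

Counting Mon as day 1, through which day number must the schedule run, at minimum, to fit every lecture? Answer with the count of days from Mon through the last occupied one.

The precedence chain requires at least 2 distinct days.
With at most 3 per day and 5 lectures, at least 2 days are needed.
2 works (last occupied day: Tue): for example HCI -> Tue; Ethics -> Tue; Statistics -> Mon; Systems -> Tue; ML -> Mon.

2 days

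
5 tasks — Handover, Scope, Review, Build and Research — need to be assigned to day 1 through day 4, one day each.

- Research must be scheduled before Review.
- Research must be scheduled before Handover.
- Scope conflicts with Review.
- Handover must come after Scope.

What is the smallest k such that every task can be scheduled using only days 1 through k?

The precedence chain requires at least 2 distinct days.
2 works (last occupied day: day 2): for example Review -> day 2; Scope -> day 1; Research -> day 1; Build -> day 1; Handover -> day 2.

2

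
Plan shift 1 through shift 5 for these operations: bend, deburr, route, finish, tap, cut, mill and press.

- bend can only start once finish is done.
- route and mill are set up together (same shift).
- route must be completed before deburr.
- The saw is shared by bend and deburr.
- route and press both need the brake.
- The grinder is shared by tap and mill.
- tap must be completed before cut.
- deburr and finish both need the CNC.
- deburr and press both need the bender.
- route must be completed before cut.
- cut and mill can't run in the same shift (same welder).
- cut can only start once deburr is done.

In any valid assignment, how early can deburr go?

Precedence pushes deburr to at least shift 2; downstream work caps deburr at shift 4.
deburr at shift 2 is achievable: cut in shift 3; bend in shift 3; deburr in shift 2; route in shift 1; tap in shift 2; press in shift 3; mill in shift 1; finish in shift 1.

shift 2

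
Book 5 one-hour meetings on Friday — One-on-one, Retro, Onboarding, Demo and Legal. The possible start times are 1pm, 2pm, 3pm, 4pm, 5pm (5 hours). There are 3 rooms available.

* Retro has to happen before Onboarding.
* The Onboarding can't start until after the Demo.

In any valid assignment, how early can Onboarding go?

2pm

Precedence pushes Onboarding to at least 2pm.
Onboarding at 2pm is achievable: Demo in 1pm, One-on-one in 1pm, Legal in 2pm, Retro in 1pm, Onboarding in 2pm.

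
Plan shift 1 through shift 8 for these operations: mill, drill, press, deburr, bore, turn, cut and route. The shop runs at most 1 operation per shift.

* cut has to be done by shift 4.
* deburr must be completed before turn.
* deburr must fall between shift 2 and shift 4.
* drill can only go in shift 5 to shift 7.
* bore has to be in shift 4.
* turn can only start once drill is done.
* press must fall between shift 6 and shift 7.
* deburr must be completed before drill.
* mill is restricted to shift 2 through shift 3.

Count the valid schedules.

12

Splitting on mill: it can be shift 2 (6), shift 3 (6). Listing each branch's schedules as (drill, press, deburr, bore, turn, cut, route) by shift number:
mill=shift 2: (5,6,3,4,7,1,8) (5,6,3,4,8,1,7) (5,7,3,4,6,1,8) (5,7,3,4,8,1,6) (6,7,3,4,8,1,5) (7,6,3,4,8,1,5) — 6.
mill=shift 3: (5,6,2,4,7,1,8) (5,6,2,4,8,1,7) (5,7,2,4,6,1,8) (5,7,2,4,8,1,6) (6,7,2,4,8,1,5) (7,6,2,4,8,1,5) — 6.
Summing: 6 + 6 = 12.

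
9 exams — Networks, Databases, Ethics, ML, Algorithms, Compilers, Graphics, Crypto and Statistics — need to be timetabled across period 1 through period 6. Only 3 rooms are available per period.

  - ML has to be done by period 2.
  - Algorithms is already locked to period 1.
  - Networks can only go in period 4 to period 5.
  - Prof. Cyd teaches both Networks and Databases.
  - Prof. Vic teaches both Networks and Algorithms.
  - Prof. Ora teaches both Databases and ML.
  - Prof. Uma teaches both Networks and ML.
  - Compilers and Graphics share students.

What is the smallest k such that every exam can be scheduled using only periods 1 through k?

With at most 3 per period and 9 exams, at least 3 periods are needed.
Networks can't be placed before period 4, so the schedule must run through at least period 4.
4 works (last occupied period: period 4): for example ML -> period 1; Compilers -> period 2; Networks -> period 4; Statistics -> period 3; Ethics -> period 1; Graphics -> period 3; Algorithms -> period 1; Databases -> period 2; Crypto -> period 2.

4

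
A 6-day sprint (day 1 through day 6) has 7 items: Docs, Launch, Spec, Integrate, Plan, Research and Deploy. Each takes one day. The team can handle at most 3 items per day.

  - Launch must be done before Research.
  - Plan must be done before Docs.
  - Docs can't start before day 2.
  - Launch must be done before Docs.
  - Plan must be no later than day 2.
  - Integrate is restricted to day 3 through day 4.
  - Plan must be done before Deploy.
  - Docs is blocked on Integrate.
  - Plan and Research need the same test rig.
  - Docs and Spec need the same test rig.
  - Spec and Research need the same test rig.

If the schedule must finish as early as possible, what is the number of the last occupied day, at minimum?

The precedence chain requires at least 2 distinct days.
With at most 3 per day and 7 tasks, at least 3 days are needed.
Propagating the time windows through the other constraints, Docs can't land before day 4, so the schedule must run through at least day 4.
4 works (last occupied day: day 4): for example Docs in day 4; Launch in day 1; Spec in day 1; Deploy in day 2; Plan in day 1; Integrate in day 3; Research in day 2.

4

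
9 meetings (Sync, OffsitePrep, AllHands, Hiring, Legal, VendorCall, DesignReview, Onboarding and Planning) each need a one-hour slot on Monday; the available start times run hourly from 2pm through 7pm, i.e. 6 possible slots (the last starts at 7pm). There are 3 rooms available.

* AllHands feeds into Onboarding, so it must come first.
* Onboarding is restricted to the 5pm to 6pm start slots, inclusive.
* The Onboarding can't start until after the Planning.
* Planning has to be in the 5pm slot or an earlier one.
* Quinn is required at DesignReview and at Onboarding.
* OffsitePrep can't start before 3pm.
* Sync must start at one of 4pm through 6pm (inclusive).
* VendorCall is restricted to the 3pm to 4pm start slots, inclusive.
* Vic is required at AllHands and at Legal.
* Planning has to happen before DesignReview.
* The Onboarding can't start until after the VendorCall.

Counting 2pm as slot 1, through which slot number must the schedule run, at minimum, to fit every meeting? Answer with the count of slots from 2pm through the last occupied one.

4 slots

The precedence chain requires at least 2 distinct slots.
With at most 3 per slot and 9 meetings, at least 3 slots are needed.
Onboarding can't be placed before 5pm — that is slot 4 counting from 2pm — so the schedule must run through at least 4 slots.
4 works (last occupied slot: 5pm): for example Planning=2pm; Legal=4pm; Hiring=2pm; Onboarding=5pm; Sync=4pm; VendorCall=3pm; DesignReview=3pm; OffsitePrep=3pm; AllHands=2pm.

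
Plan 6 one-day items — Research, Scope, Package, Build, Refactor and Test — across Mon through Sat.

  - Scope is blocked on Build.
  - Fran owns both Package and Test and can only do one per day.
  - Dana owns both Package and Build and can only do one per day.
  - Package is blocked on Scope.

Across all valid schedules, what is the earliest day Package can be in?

Precedence pushes Package to at least Wed.
Package at Wed is achievable: Refactor -> Mon, Research -> Mon, Test -> Mon, Package -> Wed, Scope -> Tue, Build -> Mon.

Wed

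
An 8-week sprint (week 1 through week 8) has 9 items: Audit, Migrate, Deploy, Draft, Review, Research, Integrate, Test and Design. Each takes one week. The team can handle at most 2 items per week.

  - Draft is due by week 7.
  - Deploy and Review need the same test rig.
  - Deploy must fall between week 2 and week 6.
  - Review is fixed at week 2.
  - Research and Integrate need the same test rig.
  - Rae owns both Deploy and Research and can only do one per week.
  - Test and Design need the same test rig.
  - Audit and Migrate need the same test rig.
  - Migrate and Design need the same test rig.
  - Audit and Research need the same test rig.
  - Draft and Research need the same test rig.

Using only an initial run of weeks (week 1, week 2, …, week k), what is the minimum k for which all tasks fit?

With at most 2 per week and 9 tasks, at least 5 weeks are needed.
Deploy can't be placed before week 2, so the schedule must run through at least week 2.
5 works (last occupied week: week 5): for example Design in week 5; Research in week 4; Audit in week 1; Test in week 4; Draft in week 1; Migrate in week 2; Deploy in week 3; Integrate in week 3; Review in week 2.

5 weeks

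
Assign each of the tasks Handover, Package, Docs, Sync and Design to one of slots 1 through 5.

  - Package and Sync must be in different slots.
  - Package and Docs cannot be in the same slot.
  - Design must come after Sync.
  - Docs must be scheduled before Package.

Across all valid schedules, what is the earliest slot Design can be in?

2

Precedence pushes Design to at least 2.
Design at 2 is achievable: Handover=1; Package=2; Docs=1; Design=2; Sync=1.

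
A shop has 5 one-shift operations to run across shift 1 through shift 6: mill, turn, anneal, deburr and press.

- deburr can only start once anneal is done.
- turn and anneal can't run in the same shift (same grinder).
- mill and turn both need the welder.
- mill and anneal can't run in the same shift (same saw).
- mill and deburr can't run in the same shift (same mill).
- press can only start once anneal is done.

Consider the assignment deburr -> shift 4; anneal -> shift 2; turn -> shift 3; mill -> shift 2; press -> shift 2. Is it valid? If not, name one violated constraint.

mill and deburr can't run in the same shift (same mill) — holds.
turn and anneal can't run in the same shift (same grinder) — holds.
mill and turn both need the welder — holds.
press can only start once anneal is done — violated.
deburr can only start once anneal is done — holds.
mill and anneal can't run in the same shift (same saw) — violated.

No. mill and anneal can't run in the same shift (same saw) is not satisfied.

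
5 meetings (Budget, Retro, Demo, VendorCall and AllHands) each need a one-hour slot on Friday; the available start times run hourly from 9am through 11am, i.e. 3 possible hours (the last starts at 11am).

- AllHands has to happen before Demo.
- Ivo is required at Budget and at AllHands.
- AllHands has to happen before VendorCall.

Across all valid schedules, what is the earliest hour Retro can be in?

Retro at 9am is achievable: Retro -> 9am; VendorCall -> 10am; AllHands -> 9am; Budget -> 10am; Demo -> 10am.

9am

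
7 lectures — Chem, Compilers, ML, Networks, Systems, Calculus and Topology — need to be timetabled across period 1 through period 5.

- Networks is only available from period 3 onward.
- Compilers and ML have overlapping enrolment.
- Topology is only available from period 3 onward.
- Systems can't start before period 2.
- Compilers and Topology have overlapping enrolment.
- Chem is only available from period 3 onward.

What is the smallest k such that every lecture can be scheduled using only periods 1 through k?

3 periods

Chem can't be placed before period 3, so the schedule must run through at least period 3.
3 works (last occupied period: period 3): for example Topology in period 3; ML in period 2; Chem in period 3; Calculus in period 1; Systems in period 2; Networks in period 3; Compilers in period 1.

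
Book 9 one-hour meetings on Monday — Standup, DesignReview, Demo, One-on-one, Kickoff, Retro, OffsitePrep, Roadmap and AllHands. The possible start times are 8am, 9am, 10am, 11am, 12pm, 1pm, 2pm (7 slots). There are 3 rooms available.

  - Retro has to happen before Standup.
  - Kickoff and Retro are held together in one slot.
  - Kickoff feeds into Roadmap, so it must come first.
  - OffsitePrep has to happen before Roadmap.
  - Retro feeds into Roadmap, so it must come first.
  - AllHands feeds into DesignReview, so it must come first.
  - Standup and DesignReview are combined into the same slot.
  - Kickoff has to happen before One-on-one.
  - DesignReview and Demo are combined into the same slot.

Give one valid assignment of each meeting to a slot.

Roadmap in 9am; AllHands in 9am; DesignReview in 10am; Demo in 10am; OffsitePrep in 8am; Standup in 10am; One-on-one in 9am; Retro in 8am; Kickoff in 8am

Checking: Kickoff(8am) before Roadmap(9am); Retro(8am) before Standup(10am); Kickoff(8am) before One-on-one(9am); Retro(8am) before Roadmap(9am); AllHands(9am) before DesignReview(10am); OffsitePrep(8am) before Roadmap(9am); Kickoff = Retro = 8am; Standup = DesignReview = 10am; DesignReview = Demo = 10am; max 3 per slot (cap 3).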